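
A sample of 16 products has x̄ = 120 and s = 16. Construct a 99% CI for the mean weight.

CI = x̄ ± t*(s/√n) = 120 ± 2.947(16/√16) = (108.21, 131.79)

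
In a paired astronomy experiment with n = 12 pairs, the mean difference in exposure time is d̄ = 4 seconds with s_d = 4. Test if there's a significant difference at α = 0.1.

t = d̄/(s_d/√n) = 4/(4/√12) = 3.464. df = 11, critical t = ±1.796. Reject H₀.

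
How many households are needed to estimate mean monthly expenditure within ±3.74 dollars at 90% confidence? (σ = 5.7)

n = (z*σ/E)² = (1.645×5.7/3.74)² = 6.3 → n = 7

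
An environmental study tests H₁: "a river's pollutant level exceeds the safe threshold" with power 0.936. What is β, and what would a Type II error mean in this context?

β = 1 - power = 1 - 0.936 = 0.064. A Type II error is failing to reject H₀ when H₀ is false (false negative) — here, failing to conclude that a river's pollutant level exceeds the safe threshold when in fact it is true. Consequence: allowing unsafe pollution to continue.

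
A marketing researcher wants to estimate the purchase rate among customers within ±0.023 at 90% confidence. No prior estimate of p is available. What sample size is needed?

Conservative approach: use p = 0.5 (maximizes p(1-p) = 0.25). n = z²(0.25)/E² = 1.645²×0.25/0.023² = 1278.8 → n = 1279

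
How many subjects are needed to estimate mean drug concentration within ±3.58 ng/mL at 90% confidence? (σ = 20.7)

n = (z*σ/E)² = (1.645×20.7/3.58)² = 90.5 → n = 91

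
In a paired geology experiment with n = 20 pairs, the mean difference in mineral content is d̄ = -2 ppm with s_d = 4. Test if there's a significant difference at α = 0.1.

t = d̄/(s_d/√n) = -2/(4/√20) = -2.236. df = 19, critical t = ±1.729. Reject H₀.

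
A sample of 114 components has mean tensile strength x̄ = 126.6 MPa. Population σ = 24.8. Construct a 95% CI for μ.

CI = x̄ ± z*(σ/√n) = 126.6 ± 1.96(24.8/√114) = 126.6 ± 4.55 = (122.05, 131.15)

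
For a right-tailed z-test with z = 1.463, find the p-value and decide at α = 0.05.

p = P(Z > 1.463) = 1 - Φ(1.463) ≈ 0.0717. Since p ≥ 0.05, fail to reject H₀ (not significant) at α = 0.05.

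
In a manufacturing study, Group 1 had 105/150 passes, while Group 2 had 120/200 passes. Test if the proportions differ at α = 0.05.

p̂₁ = 0.7, p̂₂ = 0.6, pooled p̂ = 0.643. z = 1.932. Critical: ±1.96. Fail to reject H₀.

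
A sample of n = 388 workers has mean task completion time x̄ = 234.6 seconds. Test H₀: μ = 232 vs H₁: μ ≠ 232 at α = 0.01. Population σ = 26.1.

z = (x̄ - μ₀)/(σ/√n) = (234.6 - 232)/(26.1/√388) = 1.962. Critical value: ±2.576. Since |1.962| ≤ 2.576, Fail to reject H₀.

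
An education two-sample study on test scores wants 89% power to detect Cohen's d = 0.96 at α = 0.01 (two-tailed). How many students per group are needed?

z_{α/2} = 2.576, z_β = Φ⁻¹(0.89) = 1.227. For large effect (d = 0.96): n per group = 2(z_{α/2} + z_β)²/d² = 2(2.576 + 1.227)²/0.96² = 31.4 → 32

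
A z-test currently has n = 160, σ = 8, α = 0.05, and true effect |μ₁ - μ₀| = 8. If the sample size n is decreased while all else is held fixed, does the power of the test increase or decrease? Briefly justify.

Power decreases: a smaller n inflates the standard error σ/√n, pulling the sampling distribution under H₁ back toward the critical value.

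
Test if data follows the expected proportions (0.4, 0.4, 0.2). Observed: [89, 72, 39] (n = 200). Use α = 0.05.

Expected: [80.0, 80.0, 40.0]. χ² = 1.837. df = 2, critical = 5.991. Fail to reject H₀.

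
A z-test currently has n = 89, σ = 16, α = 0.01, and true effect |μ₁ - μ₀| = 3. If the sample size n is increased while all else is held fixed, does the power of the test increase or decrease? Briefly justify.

Power increases: a larger n shrinks the standard error σ/√n, moving the sampling distribution under H₁ further from the critical value.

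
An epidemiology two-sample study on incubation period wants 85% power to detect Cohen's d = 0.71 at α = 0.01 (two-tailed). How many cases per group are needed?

z_{α/2} = 2.576, z_β = Φ⁻¹(0.85) = 1.036. For medium effect (d = 0.71): n per group = 2(z_{α/2} + z_β)²/d² = 2(2.576 + 1.036)²/0.71² = 51.8 → 52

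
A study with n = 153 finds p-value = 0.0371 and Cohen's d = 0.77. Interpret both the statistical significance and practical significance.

Statistically significant (p = 0.0371 < 0.05). Cohen's d = 0.77 indicates a medium effect size. Both statistical and practical significance should be considered.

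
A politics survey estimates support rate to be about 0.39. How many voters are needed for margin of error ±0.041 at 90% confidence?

n = z²p(1-p)/E² = 1.645²×0.39×0.61/0.041² = 383.0 → n = 383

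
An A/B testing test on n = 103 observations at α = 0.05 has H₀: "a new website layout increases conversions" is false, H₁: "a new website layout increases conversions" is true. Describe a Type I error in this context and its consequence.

Type I error: rejecting H₀ when it is true — concluding that a new website layout increases conversions when in fact it is not. Consequence: rolling out a layout that doesn't actually help — wasted engineering effort.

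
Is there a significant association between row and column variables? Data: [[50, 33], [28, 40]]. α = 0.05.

χ² = 5.44. df = 1, critical = 3.841. Reject H₀. Variables are dependent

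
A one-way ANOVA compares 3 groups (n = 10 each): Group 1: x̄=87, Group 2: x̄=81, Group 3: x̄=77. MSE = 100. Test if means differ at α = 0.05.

Grand mean = 81.67. SS_between = 506.67, MS_between = 253.33. F = 2.533, F_crit ≈ 3.354. Fail to reject H₀.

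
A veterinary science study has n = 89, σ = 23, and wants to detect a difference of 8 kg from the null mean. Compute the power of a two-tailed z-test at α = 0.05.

SE = σ/√n = 23/√89 = 2.438. Non-centrality λ = d/SE = 8/2.438 = 3.281. Power ≈ Φ(λ - z_{α/2}) = Φ(3.281 - 1.96) = Φ(1.321) = 0.907.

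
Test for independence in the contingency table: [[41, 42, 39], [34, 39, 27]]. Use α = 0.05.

χ² = 0.774. df = 2, critical = 5.991. Fail to reject H₀. No evidence of dependence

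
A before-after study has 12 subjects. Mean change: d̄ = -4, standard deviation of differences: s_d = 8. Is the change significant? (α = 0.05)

t = d̄/(s_d/√n) = -4/(8/√12) = -1.732. df = 11, critical t = ±2.201. Fail to reject H₀.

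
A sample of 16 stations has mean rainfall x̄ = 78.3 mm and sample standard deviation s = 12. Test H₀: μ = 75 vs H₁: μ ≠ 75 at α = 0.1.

t = (x̄ - μ₀)/(s/√n) = (78.3 - 75)/(12/√16) = 1.1. df = 15, critical t = ±1.753. Fail to reject H₀.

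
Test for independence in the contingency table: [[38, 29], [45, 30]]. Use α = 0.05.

χ² = 0.157. df = 1, critical = 3.841. Fail to reject H₀. No evidence of dependence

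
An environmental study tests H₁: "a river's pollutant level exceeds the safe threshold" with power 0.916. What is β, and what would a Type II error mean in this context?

β = 1 - power = 1 - 0.916 = 0.084. A Type II error is failing to reject H₀ when H₀ is false (false negative) — here, failing to conclude that a river's pollutant level exceeds the safe threshold when in fact it is true. Consequence: allowing unsafe pollution to continue.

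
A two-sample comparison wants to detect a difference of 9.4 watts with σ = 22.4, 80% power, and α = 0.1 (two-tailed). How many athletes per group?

n per group = 2(z_α/2 + z_β)²σ²/d² = 2×(1.645 + 0.84)²×22.4²/9.4² = 70.1 → n = 71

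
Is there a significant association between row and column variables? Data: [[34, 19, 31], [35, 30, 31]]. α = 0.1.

χ² = 1.691. df = 2, critical = 4.605. Fail to reject H₀. No evidence of dependence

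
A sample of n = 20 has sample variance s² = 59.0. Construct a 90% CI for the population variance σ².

df = 19. χ²_{0.05} = 30.144, χ²_{0.95} = 10.117. CI for σ² = ((n-1)s²/χ²_{α/2}, (n-1)s²/χ²_{1-α/2}) = (19·59.0/30.144, 19·59.0/10.117) = (37.19, 110.8)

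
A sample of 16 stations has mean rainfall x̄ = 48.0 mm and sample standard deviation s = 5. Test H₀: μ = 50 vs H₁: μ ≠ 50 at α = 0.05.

t = (x̄ - μ₀)/(s/√n) = (48.0 - 50)/(5/√16) = -1.6. df = 15, critical t = ±2.131. Fail to reject H₀.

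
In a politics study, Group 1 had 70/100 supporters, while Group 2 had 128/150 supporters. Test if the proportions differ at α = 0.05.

p̂₁ = 0.7, p̂₂ = 0.853, pooled p̂ = 0.792. z = -2.926. Critical: ±1.96. Reject H₀.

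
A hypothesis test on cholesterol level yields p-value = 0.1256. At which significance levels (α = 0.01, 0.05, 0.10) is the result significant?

p = 0.1256. Not significant at any of the given levels.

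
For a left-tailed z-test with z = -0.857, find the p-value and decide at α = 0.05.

p = P(Z < -0.857) = Φ(-0.857) ≈ 0.1957. Since p ≥ 0.05, fail to reject H₀ (not significant) at α = 0.05.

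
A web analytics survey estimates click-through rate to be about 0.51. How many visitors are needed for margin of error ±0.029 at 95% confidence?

n = z²p(1-p)/E² = 1.96²×0.51×0.49/0.029² = 1141.5 → n = 1142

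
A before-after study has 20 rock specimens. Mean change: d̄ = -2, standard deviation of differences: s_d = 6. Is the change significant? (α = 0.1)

t = d̄/(s_d/√n) = -2/(6/√20) = -1.491. df = 19, critical t = ±1.729. Fail to reject H₀.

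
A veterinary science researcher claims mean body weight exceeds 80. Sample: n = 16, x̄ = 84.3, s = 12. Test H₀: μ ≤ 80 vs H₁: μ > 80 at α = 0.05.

t = (84.3 - 80)/(12/√16) = 1.433, df = 15. Critical t = 1.753. Fail to reject H₀.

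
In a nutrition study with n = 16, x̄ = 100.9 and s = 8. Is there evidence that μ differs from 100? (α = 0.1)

t = (x̄ - μ₀)/(s/√n) = (100.9 - 100)/(8/√16) = 0.45. df = 15, critical t = ±1.753. Fail to reject H₀.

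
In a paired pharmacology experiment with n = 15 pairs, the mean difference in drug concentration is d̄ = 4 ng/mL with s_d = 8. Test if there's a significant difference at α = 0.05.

t = d̄/(s_d/√n) = 4/(8/√15) = 1.936. df = 14, critical t = ±2.145. Fail to reject H₀.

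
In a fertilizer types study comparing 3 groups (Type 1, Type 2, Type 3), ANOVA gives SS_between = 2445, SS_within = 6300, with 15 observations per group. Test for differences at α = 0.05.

df_between = 2, df_within = 42. F = MS_between/MS_within = 1222.5/150.0 = 8.15. F_crit ≈ 3.22. Reject H₀. At least one mean differs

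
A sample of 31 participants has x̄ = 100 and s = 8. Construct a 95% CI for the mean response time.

CI = x̄ ± t*(s/√n) = 100 ± 2.042(8/√31) = (97.07, 102.93)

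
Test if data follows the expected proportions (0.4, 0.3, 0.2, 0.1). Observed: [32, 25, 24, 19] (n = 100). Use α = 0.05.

Expected: [40.0, 30.0, 20.0, 10.0]. χ² = 11.333. df = 3, critical = 7.815. Reject H₀.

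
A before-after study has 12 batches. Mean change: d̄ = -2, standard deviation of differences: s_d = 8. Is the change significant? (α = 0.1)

t = d̄/(s_d/√n) = -2/(8/√12) = -0.866. df = 11, critical t = ±1.796. Fail to reject H₀.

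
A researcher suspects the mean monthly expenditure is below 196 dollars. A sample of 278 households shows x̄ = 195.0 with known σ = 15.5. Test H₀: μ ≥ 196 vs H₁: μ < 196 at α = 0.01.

z = -1.076. Critical value: -2.33. Fail to reject H₀.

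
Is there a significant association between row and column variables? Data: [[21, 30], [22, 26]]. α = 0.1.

χ² = 0.218. df = 1, critical = 2.706. Fail to reject H₀. No evidence of dependence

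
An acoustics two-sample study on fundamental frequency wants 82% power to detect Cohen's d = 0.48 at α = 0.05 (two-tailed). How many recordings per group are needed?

z_{α/2} = 1.96, z_β = Φ⁻¹(0.82) = 0.915. For small effect (d = 0.48): n per group = 2(z_{α/2} + z_β)²/d² = 2(1.96 + 0.915)²/0.48² = 71.8 → 72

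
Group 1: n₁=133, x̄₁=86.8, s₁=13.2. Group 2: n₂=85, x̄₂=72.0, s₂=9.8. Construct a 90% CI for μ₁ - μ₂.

Difference = 14.8. SE = √(13.2²/133 + 9.8²/85) = 1.562. CI = (12.23, 17.37)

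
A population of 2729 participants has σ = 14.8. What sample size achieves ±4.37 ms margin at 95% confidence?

Without FPC: n₀ = (1.96×14.8/4.37)² = 44.063. With FPC: n = n₀N/(n₀+N-1) = 43.4 → n = 44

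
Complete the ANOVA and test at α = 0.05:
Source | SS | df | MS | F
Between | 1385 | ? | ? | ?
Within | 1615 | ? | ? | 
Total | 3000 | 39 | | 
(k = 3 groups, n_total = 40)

df_between = 2, df_within = 37. MS_between = 692.5, MS_within = 43.65. F = 15.865, F_crit ≈ 3.252. Reject H₀.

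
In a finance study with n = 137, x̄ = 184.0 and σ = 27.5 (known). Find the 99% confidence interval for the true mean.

CI = x̄ ± z*(σ/√n) = 184.0 ± 2.576(27.5/√137) = 184.0 ± 6.05 = (177.95, 190.05)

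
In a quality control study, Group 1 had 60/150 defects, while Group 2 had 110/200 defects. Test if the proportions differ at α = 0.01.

p̂₁ = 0.4, p̂₂ = 0.55, pooled p̂ = 0.486. z = -2.779. Critical: ±2.576. Reject H₀.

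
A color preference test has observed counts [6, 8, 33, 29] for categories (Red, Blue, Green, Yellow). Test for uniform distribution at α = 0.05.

Expected = 19 each. χ² = Σ(O-E)²/E = 30.842. df = 3, critical value = 7.815. Reject H₀.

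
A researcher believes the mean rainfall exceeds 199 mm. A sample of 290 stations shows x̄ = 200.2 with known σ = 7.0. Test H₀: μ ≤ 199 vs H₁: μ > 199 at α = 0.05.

z = 2.919. Critical value: 1.645. Reject H₀.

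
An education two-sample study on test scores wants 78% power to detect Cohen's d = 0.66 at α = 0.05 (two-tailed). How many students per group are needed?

z_{α/2} = 1.96, z_β = Φ⁻¹(0.78) = 0.772. For medium effect (d = 0.66): n per group = 2(z_{α/2} + z_β)²/d² = 2(1.96 + 0.772)²/0.66² = 34.3 → 35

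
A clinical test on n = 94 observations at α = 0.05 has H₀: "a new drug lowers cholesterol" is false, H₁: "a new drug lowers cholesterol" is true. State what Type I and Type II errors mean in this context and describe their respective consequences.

Type I (false positive): concluding that a new drug lowers cholesterol when it is not — approving an ineffective drug — patients take a useless medication and may skip effective alternatives. Type II (false negative): failing to conclude that a new drug lowers cholesterol when it is — shelving an effective drug — patients miss out on a treatment that would have helped. Which is costlier depends on domain priorities and is a judgement call rather than a statistical fact.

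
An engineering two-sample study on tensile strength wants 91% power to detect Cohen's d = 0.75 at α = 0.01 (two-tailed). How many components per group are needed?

z_{α/2} = 2.576, z_β = Φ⁻¹(0.91) = 1.341. For medium effect (d = 0.75): n per group = 2(z_{α/2} + z_β)²/d² = 2(2.576 + 1.341)²/0.75² = 54.6 → 55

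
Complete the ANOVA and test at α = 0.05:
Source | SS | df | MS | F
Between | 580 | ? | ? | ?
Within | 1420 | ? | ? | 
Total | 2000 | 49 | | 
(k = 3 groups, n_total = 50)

df_between = 2, df_within = 47. MS_between = 290.0, MS_within = 30.21. F = 9.599, F_crit ≈ 3.195. Reject H₀.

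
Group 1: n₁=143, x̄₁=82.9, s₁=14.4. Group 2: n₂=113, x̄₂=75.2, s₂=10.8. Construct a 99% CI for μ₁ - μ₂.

Difference = 7.7. SE = √(14.4²/143 + 10.8²/113) = 1.576. CI = (3.64, 11.76)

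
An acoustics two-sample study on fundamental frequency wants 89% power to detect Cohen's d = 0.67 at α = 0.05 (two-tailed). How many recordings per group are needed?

z_{α/2} = 1.96, z_β = Φ⁻¹(0.89) = 1.227. For medium effect (d = 0.67): n per group = 2(z_{α/2} + z_β)²/d² = 2(1.96 + 1.227)²/0.67² = 45.3 → 46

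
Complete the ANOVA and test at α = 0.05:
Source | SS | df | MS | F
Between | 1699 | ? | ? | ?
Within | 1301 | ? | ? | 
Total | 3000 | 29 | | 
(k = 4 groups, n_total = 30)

df_between = 3, df_within = 26. MS_between = 566.33, MS_within = 50.04. F = 11.318, F_crit ≈ 2.975. Reject H₀.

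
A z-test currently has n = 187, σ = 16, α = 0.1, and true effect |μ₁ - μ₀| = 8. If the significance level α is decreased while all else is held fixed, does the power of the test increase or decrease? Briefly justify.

Power decreases: a smaller α raises the critical value, so less of the H₁ sampling distribution falls in the rejection region.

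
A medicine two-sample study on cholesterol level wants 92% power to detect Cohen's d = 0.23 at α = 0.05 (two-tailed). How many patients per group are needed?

z_{α/2} = 1.96, z_β = Φ⁻¹(0.92) = 1.405. For small effect (d = 0.23): n per group = 2(z_{α/2} + z_β)²/d² = 2(1.96 + 1.405)²/0.23² = 428.1 → 429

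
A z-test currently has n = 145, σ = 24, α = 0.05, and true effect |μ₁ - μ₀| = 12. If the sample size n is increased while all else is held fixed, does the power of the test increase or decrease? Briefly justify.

Power increases: a larger n shrinks the standard error σ/√n, moving the sampling distribution under H₁ further from the critical value.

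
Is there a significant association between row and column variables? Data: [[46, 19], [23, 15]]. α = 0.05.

χ² = 1.138. df = 1, critical = 3.841. Fail to reject H₀. No evidence of dependence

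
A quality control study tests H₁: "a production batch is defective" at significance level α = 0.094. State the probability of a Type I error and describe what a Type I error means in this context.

P(Type I error) = α = 0.094. A Type I error is rejecting H₀ when H₀ is actually true (false positive) — here, concluding that a production batch is defective when in fact this is not the case. Consequence: scrapping a good batch — wasted material and cost for no reason.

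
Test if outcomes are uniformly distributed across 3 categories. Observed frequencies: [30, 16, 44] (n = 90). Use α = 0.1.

Expected = 30 each. χ² = Σ(O-E)²/E = 13.067. df = 2, critical value = 4.605. Reject H₀.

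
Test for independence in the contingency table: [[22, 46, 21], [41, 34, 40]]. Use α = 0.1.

χ² = 10.302. df = 2, critical = 4.605. Reject H₀. Variables are dependent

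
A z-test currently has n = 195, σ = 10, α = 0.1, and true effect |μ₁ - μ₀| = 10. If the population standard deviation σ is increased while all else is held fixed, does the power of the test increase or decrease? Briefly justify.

Power decreases: a larger σ inflates the standard error σ/√n, pulling the sampling distribution under H₁ back toward the critical value.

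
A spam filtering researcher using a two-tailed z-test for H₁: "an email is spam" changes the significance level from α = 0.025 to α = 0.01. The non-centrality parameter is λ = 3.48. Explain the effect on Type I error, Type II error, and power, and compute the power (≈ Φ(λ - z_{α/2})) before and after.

Decreasing α from 0.025 to 0.01:
• Type I error rate decreases (α is the Type I rate by definition).
• Critical value moves from z_{α/2} = 2.241 to 2.576, so power = Φ(λ - z_{α/2}) goes from Φ(3.48 - 2.241) = 0.892 to Φ(3.48 - 2.576) = 0.817.
• Type II error rate β = 1 - power therefore increases (0.108 → 0.183).
Appropriate when false positives are costly — here, a legitimate email is sent to the spam folder and the user misses it.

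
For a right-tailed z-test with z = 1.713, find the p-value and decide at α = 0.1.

p = P(Z > 1.713) = 1 - Φ(1.713) ≈ 0.0434. Since p < 0.1, reject H₀ (significant) at α = 0.1.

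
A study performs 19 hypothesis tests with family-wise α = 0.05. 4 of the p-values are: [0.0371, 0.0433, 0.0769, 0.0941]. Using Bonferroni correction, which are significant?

Bonferroni α = 0.05/19 = 0.00263. None of the given p-values are significant.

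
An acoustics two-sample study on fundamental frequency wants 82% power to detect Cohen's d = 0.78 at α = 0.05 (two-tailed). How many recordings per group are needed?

z_{α/2} = 1.96, z_β = Φ⁻¹(0.82) = 0.915. For medium effect (d = 0.78): n per group = 2(z_{α/2} + z_β)²/d² = 2(1.96 + 0.915)²/0.78² = 27.2 → 28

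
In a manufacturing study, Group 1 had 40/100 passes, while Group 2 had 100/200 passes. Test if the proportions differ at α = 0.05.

p̂₁ = 0.4, p̂₂ = 0.5, pooled p̂ = 0.467. z = -1.637. Critical: ±1.96. Fail to reject H₀.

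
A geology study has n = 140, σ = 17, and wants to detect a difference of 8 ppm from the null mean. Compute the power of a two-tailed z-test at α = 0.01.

SE = σ/√n = 17/√140 = 1.437. Non-centrality λ = d/SE = 8/1.437 = 5.568. Power ≈ Φ(λ - z_{α/2}) = Φ(5.568 - 2.576) = Φ(2.992) = 0.999.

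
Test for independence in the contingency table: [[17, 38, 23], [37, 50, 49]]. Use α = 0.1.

χ² = 2.928. df = 2, critical = 4.605. Fail to reject H₀. No evidence of dependence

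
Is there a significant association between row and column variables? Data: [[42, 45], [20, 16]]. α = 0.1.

χ² = 0.54. df = 1, critical = 2.706. Fail to reject H₀. No evidence of dependence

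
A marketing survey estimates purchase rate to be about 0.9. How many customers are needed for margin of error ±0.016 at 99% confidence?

n = z²p(1-p)/E² = 2.576²×0.9×0.1/0.016² = 2332.9 → n = 2333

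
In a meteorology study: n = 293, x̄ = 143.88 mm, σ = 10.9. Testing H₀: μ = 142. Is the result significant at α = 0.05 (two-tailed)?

z = (143.88 - 142)/(10.9/√293) = 2.952. Since |z| > 1.96, significant at α = 0.05.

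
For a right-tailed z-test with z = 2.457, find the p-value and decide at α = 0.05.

p = P(Z > 2.457) = 1 - Φ(2.457) ≈ 0.007. Since p < 0.05, reject H₀ (significant) at α = 0.05.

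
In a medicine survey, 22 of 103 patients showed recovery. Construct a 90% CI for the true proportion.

p̂ = 0.214. CI = p̂ ± z*√(p̂(1-p̂)/n) = (0.147, 0.28)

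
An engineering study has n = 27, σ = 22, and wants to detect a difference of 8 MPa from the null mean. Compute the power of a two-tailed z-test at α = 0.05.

SE = σ/√n = 22/√27 = 4.234. Non-centrality λ = d/SE = 8/4.234 = 1.89. Power ≈ Φ(λ - z_{α/2}) = Φ(1.89 - 1.96) = Φ(-0.07) = 0.472.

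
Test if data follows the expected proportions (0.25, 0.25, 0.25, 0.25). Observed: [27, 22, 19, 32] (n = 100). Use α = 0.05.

Expected: [25.0, 25.0, 25.0, 25.0]. χ² = 3.92. df = 3, critical = 7.815. Fail to reject H₀.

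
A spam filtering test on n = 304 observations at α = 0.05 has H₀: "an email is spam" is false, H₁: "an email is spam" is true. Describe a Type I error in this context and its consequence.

Type I error: rejecting H₀ when it is true — concluding that an email is spam when in fact it is not. Consequence: a legitimate email is sent to the spam folder and the user misses it.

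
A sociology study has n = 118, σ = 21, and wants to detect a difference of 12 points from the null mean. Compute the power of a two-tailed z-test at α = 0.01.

SE = σ/√n = 21/√118 = 1.933. Non-centrality λ = d/SE = 12/1.933 = 6.207. Power ≈ Φ(λ - z_{α/2}) = Φ(6.207 - 2.576) = Φ(3.631) = 1.0.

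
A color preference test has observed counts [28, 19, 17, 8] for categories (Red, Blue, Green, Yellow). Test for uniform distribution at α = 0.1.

Expected = 18 each. χ² = Σ(O-E)²/E = 11.222. df = 3, critical value = 6.251. Reject H₀.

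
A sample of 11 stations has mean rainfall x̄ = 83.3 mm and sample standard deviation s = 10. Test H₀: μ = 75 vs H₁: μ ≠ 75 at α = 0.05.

t = (x̄ - μ₀)/(s/√n) = (83.3 - 75)/(10/√11) = 2.753. df = 10, critical t = ±2.228. Reject H₀.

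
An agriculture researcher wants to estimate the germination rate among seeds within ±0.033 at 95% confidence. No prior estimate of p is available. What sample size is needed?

Conservative approach: use p = 0.5 (maximizes p(1-p) = 0.25). n = z²(0.25)/E² = 1.96²×0.25/0.033² = 881.9 → n = 882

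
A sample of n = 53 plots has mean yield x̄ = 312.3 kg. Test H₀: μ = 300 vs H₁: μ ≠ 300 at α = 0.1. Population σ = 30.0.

z = (x̄ - μ₀)/(σ/√n) = (312.3 - 300)/(30.0/√53) = 2.985. Critical value: ±1.645. Since |2.985| > 1.645, Reject H₀.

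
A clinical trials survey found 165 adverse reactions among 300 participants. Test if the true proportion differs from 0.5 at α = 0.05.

p̂ = 0.55, p₀ = 0.5. z = (p̂ - p₀)/√(p₀(1-p₀)/n) = 1.732. Critical: ±1.96. Fail to reject H₀.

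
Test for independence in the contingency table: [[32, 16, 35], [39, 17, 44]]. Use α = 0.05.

χ² = 0.168. df = 2, critical = 5.991. Fail to reject H₀. No evidence of dependence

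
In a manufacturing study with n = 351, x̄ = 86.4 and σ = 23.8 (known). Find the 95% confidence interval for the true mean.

CI = x̄ ± z*(σ/√n) = 86.4 ± 1.96(23.8/√351) = 86.4 ± 2.49 = (83.91, 88.89)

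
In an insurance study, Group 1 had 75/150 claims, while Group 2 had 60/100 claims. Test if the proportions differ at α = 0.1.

p̂₁ = 0.5, p̂₂ = 0.6, pooled p̂ = 0.54. z = -1.554. Critical: ±1.645. Fail to reject H₀.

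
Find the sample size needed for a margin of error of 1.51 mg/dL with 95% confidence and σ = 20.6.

n = (z*σ/E)² = (1.96×20.6/1.51)² = 715.0 → n = 715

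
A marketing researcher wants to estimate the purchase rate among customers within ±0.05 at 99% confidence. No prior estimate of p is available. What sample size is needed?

Conservative approach: use p = 0.5 (maximizes p(1-p) = 0.25). n = z²(0.25)/E² = 2.576²×0.25/0.05² = 663.6 → n = 664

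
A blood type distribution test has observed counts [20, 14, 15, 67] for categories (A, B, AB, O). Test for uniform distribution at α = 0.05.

Expected = 29 each. χ² = Σ(O-E)²/E = 67.103. df = 3, critical value = 7.815. Reject H₀.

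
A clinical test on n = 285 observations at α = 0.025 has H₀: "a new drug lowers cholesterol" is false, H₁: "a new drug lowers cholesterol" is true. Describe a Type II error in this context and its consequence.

Type II error: failing to reject H₀ when it is false — concluding that a new drug lowers cholesterol is not supported when in fact it is. Consequence: shelving an effective drug — patients miss out on a treatment that would have helped.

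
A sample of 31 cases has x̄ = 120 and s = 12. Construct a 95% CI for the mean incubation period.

CI = x̄ ± t*(s/√n) = 120 ± 2.042(12/√31) = (115.6, 124.4)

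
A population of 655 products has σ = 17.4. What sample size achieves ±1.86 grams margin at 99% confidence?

Without FPC: n₀ = (2.576×17.4/1.86)² = 580.717. With FPC: n = n₀N/(n₀+N-1) = 308.1 → n = 309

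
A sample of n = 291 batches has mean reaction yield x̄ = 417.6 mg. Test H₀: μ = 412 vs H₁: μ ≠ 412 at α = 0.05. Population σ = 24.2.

z = (x̄ - μ₀)/(σ/√n) = (417.6 - 412)/(24.2/√291) = 3.947. Critical value: ±1.96. Since |3.947| > 1.96, Reject H₀.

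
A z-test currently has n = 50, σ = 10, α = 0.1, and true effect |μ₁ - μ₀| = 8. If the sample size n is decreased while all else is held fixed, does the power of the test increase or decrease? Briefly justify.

Power decreases: a smaller n inflates the standard error σ/√n, pulling the sampling distribution under H₁ back toward the critical value.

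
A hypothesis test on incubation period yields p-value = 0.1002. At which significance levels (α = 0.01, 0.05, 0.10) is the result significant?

p = 0.1002. Not significant at any of the given levels.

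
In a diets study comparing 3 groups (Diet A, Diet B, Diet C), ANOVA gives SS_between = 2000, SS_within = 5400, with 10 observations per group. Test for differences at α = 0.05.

df_between = 2, df_within = 27. F = MS_between/MS_within = 1000.0/200.0 = 5.0. F_crit ≈ 3.354. Reject H₀. At least one mean differs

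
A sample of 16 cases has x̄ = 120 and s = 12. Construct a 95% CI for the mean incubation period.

CI = x̄ ± t*(s/√n) = 120 ± 2.131(12/√16) = (113.61, 126.39)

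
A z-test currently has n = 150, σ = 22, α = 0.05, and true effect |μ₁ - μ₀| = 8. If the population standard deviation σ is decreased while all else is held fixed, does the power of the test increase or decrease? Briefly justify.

Power increases: a smaller σ shrinks the standard error σ/√n, moving the sampling distribution under H₁ further from the critical value.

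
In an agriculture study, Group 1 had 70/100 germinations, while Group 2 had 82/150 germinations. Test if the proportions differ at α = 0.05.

p̂₁ = 0.7, p̂₂ = 0.547, pooled p̂ = 0.608. z = 2.433. Critical: ±1.96. Reject H₀.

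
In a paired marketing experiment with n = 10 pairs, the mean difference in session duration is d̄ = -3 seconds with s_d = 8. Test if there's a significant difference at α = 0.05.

t = d̄/(s_d/√n) = -3/(8/√10) = -1.186. df = 9, critical t = ±2.262. Fail to reject H₀.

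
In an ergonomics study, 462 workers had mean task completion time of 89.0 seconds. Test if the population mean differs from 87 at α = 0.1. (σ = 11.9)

z = (x̄ - μ₀)/(σ/√n) = (89.0 - 87)/(11.9/√462) = 3.612. Critical value: ±1.645. Since |3.612| > 1.645, Reject H₀.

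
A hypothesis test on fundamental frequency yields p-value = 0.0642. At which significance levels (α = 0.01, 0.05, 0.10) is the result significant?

p = 0.0642. Significant at: α = 0.1.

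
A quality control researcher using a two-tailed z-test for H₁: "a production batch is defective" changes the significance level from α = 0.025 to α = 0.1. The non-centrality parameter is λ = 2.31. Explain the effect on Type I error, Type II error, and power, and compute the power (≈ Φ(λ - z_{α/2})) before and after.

Increasing α from 0.025 to 0.1:
• Type I error rate increases (α is the Type I rate by definition).
• Critical value moves from z_{α/2} = 2.241 to 1.645, so power = Φ(λ - z_{α/2}) goes from Φ(2.31 - 2.241) = 0.528 to Φ(2.31 - 1.645) = 0.747.
• Type II error rate β = 1 - power therefore decreases (0.472 → 0.253).
Appropriate when false negatives are costly — here, shipping a defective batch — faulty products reach customers.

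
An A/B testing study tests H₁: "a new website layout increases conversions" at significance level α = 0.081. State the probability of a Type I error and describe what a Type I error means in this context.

P(Type I error) = α = 0.081. A Type I error is rejecting H₀ when H₀ is actually true (false positive) — here, concluding that a new website layout increases conversions when in fact this is not the case. Consequence: rolling out a layout that doesn't actually help — wasted engineering effort.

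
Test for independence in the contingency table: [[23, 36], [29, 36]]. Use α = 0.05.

χ² = 0.403. df = 1, critical = 3.841. Fail to reject H₀. No evidence of dependence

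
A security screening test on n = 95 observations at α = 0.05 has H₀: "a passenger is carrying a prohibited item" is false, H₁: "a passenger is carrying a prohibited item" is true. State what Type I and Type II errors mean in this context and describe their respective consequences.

Type I (false positive): concluding that a passenger is carrying a prohibited item when it is not — detaining an innocent passenger — delay and inconvenience. Type II (false negative): failing to conclude that a passenger is carrying a prohibited item when it is — letting a prohibited item through — security breach. Which is costlier depends on domain priorities and is a judgement call rather than a statistical fact.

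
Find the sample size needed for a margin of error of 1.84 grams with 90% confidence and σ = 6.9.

n = (z*σ/E)² = (1.645×6.9/1.84)² = 38.1 → n = 39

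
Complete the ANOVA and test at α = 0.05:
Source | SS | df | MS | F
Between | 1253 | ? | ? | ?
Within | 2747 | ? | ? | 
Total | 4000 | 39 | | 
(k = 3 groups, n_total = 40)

df_between = 2, df_within = 37. MS_between = 626.5, MS_within = 74.24. F = 8.438, F_crit ≈ 3.252. Reject H₀.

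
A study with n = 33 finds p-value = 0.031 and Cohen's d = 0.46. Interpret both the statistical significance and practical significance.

Statistically significant (p = 0.031 < 0.05). Cohen's d = 0.46 indicates a small effect size. Both statistical and practical significance should be considered.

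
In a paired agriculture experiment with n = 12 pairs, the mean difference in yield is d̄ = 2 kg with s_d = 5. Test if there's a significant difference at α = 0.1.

t = d̄/(s_d/√n) = 2/(5/√12) = 1.386. df = 11, critical t = ±1.796. Fail to reject H₀.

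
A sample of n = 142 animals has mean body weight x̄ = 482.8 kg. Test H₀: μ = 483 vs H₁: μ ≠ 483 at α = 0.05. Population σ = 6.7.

z = (x̄ - μ₀)/(σ/√n) = (482.8 - 483)/(6.7/√142) = -0.356. Critical value: ±1.96. Since |-0.356| ≤ 1.96, Fail to reject H₀.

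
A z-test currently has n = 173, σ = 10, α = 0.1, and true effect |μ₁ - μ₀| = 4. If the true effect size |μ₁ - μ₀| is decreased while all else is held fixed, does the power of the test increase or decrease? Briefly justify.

Power decreases: a smaller true effect decreases the non-centrality λ = |μ₁ - μ₀|/(σ/√n).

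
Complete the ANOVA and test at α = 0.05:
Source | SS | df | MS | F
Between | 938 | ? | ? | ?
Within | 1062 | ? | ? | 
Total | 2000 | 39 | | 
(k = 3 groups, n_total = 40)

df_between = 2, df_within = 37. MS_between = 469.0, MS_within = 28.7. F = 16.34, F_crit ≈ 3.252. Reject H₀.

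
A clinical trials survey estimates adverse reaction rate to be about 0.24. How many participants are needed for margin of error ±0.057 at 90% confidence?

n = z²p(1-p)/E² = 1.645²×0.24×0.76/0.057² = 151.9 → n = 152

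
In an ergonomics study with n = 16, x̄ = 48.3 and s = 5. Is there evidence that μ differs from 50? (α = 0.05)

t = (x̄ - μ₀)/(s/√n) = (48.3 - 50)/(5/√16) = -1.36. df = 15, critical t = ±2.131. Fail to reject H₀.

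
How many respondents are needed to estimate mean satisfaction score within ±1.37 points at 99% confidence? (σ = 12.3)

n = (z*σ/E)² = (2.576×12.3/1.37)² = 534.9 → n = 535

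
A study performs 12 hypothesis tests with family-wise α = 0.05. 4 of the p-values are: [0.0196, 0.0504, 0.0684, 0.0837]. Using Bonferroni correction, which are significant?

Bonferroni α = 0.05/12 = 0.00417. None of the given p-values are significant.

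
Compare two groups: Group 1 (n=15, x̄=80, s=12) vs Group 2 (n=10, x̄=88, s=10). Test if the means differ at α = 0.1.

Pooled sp = 11.26. t = -1.74, df = 23. Critical t = ±1.714. Reject H₀.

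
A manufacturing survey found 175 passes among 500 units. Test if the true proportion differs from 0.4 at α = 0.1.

p̂ = 0.35, p₀ = 0.4. z = (p̂ - p₀)/√(p₀(1-p₀)/n) = -2.282. Critical: ±1.645. Reject H₀.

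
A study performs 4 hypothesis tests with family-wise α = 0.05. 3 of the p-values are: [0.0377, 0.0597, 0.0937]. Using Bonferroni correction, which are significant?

Bonferroni α = 0.05/4 = 0.0125. None of the given p-values are significant.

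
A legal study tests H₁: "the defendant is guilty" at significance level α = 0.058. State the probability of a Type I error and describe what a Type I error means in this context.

P(Type I error) = α = 0.058. A Type I error is rejecting H₀ when H₀ is actually true (false positive) — here, concluding that the defendant is guilty when in fact this is not the case. Consequence: convicting an innocent person.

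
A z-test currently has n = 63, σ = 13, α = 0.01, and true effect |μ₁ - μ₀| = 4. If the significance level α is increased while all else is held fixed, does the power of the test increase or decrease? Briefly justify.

Power increases: a larger α lowers the critical value, so more of the H₁ sampling distribution falls in the rejection region.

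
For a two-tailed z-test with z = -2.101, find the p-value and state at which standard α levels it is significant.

p = 2·P(Z > |-2.101|) = 2·(1 - Φ(2.101)) ≈ 0.0356. Significant at α = 0.1; Significant at α = 0.05.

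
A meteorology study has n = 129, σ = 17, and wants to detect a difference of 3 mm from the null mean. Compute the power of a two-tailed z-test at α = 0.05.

SE = σ/√n = 17/√129 = 1.497. Non-centrality λ = d/SE = 3/1.497 = 2.004. Power ≈ Φ(λ - z_{α/2}) = Φ(2.004 - 1.96) = Φ(0.044) = 0.518.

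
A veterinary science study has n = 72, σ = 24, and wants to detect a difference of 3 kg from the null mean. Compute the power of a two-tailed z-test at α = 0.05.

SE = σ/√n = 24/√72 = 2.828. Non-centrality λ = d/SE = 3/2.828 = 1.061. Power ≈ Φ(λ - z_{α/2}) = Φ(1.061 - 1.96) = Φ(-0.899) = 0.184.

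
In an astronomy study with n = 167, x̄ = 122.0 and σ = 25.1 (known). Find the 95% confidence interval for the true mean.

CI = x̄ ± z*(σ/√n) = 122.0 ± 1.96(25.1/√167) = 122.0 ± 3.81 = (118.19, 125.81)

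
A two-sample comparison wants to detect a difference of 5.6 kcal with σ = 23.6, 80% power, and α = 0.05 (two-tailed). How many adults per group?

n per group = 2(z_α/2 + z_β)²σ²/d² = 2×(1.96 + 0.84)²×23.6²/5.6² = 278.5 → n = 279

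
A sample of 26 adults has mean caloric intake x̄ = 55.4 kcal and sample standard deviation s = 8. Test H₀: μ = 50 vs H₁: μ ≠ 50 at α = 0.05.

t = (x̄ - μ₀)/(s/√n) = (55.4 - 50)/(8/√26) = 3.442. df = 25, critical t = ±2.06. Reject H₀.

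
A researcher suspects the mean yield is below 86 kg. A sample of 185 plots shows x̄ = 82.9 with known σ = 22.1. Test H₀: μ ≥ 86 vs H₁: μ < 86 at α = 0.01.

z = -1.908. Critical value: -2.33. Fail to reject H₀.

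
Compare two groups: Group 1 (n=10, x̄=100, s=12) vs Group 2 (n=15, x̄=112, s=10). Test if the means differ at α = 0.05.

Pooled sp = 10.83. t = -2.715, df = 23. Critical t = ±2.069. Reject H₀.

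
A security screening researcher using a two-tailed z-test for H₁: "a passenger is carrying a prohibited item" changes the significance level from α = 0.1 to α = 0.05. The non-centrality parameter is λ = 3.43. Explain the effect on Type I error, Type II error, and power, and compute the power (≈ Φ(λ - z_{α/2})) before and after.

Decreasing α from 0.1 to 0.05:
• Type I error rate decreases (α is the Type I rate by definition).
• Critical value moves from z_{α/2} = 1.645 to 1.96, so power = Φ(λ - z_{α/2}) goes from Φ(3.43 - 1.645) = 0.963 to Φ(3.43 - 1.96) = 0.929.
• Type II error rate β = 1 - power therefore increases (0.037 → 0.071).
Appropriate when false positives are costly — here, detaining an innocent passenger — delay and inconvenience.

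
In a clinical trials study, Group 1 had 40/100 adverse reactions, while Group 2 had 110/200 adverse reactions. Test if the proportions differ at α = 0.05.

p̂₁ = 0.4, p̂₂ = 0.55, pooled p̂ = 0.5. z = -2.449. Critical: ±1.96. Reject H₀.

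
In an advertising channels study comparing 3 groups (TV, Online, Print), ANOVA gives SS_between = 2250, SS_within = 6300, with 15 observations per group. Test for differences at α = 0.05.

df_between = 2, df_within = 42. F = MS_between/MS_within = 1125.0/150.0 = 7.5. F_crit ≈ 3.22. Reject H₀. At least one mean differs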